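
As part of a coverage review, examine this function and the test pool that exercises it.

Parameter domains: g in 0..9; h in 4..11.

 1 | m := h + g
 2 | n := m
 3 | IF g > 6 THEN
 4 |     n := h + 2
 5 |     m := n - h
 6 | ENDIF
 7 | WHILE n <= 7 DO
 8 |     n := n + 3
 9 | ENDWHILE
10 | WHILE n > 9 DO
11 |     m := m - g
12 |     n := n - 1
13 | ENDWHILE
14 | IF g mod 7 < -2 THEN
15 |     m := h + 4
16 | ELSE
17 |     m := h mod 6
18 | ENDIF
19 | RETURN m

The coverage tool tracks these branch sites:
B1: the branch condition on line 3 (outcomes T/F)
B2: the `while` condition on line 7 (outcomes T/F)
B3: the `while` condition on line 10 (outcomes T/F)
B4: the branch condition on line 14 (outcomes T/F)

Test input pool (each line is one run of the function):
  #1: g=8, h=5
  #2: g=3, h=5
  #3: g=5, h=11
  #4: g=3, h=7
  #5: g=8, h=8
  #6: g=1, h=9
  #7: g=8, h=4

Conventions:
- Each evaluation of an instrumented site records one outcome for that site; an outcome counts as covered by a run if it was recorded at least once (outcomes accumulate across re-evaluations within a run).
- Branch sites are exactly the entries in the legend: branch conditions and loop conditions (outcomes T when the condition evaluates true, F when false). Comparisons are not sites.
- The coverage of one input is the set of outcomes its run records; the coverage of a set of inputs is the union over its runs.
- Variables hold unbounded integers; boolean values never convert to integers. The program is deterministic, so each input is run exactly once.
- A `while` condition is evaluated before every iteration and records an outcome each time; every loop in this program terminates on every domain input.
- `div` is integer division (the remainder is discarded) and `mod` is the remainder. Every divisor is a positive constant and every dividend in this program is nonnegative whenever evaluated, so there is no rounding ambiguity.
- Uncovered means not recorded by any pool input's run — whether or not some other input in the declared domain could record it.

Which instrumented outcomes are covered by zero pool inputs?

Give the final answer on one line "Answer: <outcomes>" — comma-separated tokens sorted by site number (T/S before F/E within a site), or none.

input #1 (g=8, h=5): events B1->T, B2->T, B2->F, B3->T, B3->F, B4->F; covers B1=T, B2=T, B2=F, B3=T, B3=F, B4=F
input #2 (g=3, h=5): events B1->F, B2->F, B3->F, B4->F; covers B1=F, B2=F, B3=F, B4=F
input #3 (g=5, h=11): events B1->F, B2->F, B3->T, B3->T, B3->T, B3->T, B3->T, B3->T, B3->T, B3->F, B4->F; covers B1=F, B2=F, B3=T, B3=F, B4=F
input #4 (g=3, h=7): events B1->F, B2->F, B3->T, B3->F, B4->F; covers B1=F, B2=F, B3=T, B3=F, B4=F
input #5 (g=8, h=8): events B1->T, B2->F, B3->T, B3->F, B4->F; covers B1=T, B2=F, B3=T, B3=F, B4=F
input #6 (g=1, h=9): events B1->F, B2->F, B3->T, B3->F, B4->F; covers B1=F, B2=F, B3=T, B3=F, B4=F
input #7 (g=8, h=4): events B1->T, B2->T, B2->F, B3->F, B4->F; covers B1=T, B2=T, B2=F, B3=F, B4=F
union over the pool: B1=T, B1=F, B2=T, B2=F, B3=T, B3=F, B4=F
uncovered (1 of 8): B4=T

Answer: B4=T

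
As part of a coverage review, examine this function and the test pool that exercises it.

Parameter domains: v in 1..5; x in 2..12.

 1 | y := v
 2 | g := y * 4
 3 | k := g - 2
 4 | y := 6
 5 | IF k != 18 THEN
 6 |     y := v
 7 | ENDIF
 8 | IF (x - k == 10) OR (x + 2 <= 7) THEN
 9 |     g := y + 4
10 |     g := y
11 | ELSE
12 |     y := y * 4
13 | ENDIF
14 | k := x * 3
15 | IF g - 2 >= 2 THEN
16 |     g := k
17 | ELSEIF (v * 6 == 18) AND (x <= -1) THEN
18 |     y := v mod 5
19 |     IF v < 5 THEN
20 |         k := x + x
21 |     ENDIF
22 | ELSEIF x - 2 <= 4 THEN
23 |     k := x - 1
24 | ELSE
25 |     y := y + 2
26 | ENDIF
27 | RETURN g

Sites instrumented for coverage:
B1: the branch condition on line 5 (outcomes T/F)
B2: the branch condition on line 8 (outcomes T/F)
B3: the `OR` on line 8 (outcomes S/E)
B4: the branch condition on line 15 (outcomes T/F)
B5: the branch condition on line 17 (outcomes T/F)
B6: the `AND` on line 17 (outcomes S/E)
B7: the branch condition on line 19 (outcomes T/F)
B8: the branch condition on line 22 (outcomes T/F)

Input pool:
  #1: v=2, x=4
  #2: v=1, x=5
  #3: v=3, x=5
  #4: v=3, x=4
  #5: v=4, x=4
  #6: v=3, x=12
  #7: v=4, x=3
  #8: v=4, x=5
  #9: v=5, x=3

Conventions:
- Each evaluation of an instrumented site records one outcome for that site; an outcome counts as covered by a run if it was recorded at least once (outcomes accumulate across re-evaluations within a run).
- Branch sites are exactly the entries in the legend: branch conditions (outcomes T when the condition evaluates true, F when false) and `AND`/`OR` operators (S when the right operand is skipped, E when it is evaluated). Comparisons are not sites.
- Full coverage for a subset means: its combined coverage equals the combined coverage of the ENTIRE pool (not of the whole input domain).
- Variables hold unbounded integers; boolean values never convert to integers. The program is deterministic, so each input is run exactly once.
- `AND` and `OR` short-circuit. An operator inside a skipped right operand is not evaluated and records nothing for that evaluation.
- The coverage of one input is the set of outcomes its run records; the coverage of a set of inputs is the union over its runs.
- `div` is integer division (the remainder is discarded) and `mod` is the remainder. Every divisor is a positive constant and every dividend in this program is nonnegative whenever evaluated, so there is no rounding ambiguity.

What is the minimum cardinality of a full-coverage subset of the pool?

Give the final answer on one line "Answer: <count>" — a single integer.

input #1 (v=2, x=4): events B1->T, B3->E, B2->T, B4->F, B6->S, B5->F, B8->T; covers B1=T, B2=T, B3=E, B4=F, B5=F, B6=S, B8=T
input #2 (v=1, x=5): events B1->T, B3->E, B2->T, B4->F, B6->S, B5->F, B8->T; covers B1=T, B2=T, B3=E, B4=F, B5=F, B6=S, B8=T
input #3 (v=3, x=5): events B1->T, B3->E, B2->T, B4->F, B6->E, B5->F, B8->T; covers B1=T, B2=T, B3=E, B4=F, B5=F, B6=E, B8=T
input #4 (v=3, x=4): events B1->T, B3->E, B2->T, B4->F, B6->E, B5->F, B8->T; covers B1=T, B2=T, B3=E, B4=F, B5=F, B6=E, B8=T
input #5 (v=4, x=4): events B1->T, B3->E, B2->T, B4->T; covers B1=T, B2=T, B3=E, B4=T
input #6 (v=3, x=12): events B1->T, B3->E, B2->F, B4->T; covers B1=T, B2=F, B3=E, B4=T
input #7 (v=4, x=3): events B1->T, B3->E, B2->T, B4->T; covers B1=T, B2=T, B3=E, B4=T
input #8 (v=4, x=5): events B1->T, B3->E, B2->T, B4->T; covers B1=T, B2=T, B3=E, B4=T
input #9 (v=5, x=3): events B1->F, B3->E, B2->T, B4->T; covers B1=F, B2=T, B3=E, B4=T
together the pool reaches 11 outcomes: B1=T, B1=F, B2=T, B2=F, B3=E, B4=T, B4=F, B5=F, B6=S, B6=E, B8=T
every size-1 subset falls short of the 11 outcomes (best: 7/11)
every size-2 subset falls short of the 11 outcomes (best: 9/11)
every size-3 subset falls short of the 11 outcomes (best: 10/11)
inputs {1, 3, 6, 9} (size 4) cover everything; no size-4 subset with a lexicographically smaller index list covers all 11

Answer: 4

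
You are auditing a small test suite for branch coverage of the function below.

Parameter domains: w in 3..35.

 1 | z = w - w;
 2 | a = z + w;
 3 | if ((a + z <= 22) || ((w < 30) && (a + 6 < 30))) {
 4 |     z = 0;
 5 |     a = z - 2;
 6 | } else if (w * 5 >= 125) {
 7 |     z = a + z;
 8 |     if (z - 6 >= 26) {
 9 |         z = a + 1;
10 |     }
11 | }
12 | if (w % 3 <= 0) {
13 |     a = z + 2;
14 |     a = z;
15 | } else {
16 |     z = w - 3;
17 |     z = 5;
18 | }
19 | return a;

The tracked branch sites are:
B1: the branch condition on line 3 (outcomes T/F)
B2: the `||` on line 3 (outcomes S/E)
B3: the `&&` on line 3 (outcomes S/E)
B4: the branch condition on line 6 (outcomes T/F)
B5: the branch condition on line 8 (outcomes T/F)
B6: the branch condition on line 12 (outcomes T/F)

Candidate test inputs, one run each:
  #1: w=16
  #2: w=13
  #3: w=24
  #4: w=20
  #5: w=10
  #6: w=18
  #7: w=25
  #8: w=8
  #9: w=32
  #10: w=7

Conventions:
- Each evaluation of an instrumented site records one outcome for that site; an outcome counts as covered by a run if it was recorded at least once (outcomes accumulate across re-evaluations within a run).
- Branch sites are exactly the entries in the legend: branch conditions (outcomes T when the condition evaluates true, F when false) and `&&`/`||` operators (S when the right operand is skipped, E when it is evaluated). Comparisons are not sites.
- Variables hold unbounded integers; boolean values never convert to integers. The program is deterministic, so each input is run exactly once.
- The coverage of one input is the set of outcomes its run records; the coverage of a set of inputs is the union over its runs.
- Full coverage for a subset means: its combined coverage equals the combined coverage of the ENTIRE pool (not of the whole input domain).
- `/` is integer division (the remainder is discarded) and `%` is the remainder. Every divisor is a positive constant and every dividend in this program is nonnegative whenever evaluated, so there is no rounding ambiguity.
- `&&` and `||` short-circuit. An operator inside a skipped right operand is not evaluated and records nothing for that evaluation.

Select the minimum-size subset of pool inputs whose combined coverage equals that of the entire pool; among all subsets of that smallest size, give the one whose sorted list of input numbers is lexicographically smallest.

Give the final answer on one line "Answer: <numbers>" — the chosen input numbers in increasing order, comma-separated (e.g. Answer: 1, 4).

input #1 (w=16): events B2->S, B1->T, B6->F; covers B1=T, B2=S, B6=F
input #2 (w=13): events B2->S, B1->T, B6->F; covers B1=T, B2=S, B6=F
input #3 (w=24): events B2->E, B3->E, B1->F, B4->F, B6->T; covers B1=F, B2=E, B3=E, B4=F, B6=T
input #4 (w=20): events B2->S, B1->T, B6->F; covers B1=T, B2=S, B6=F
input #5 (w=10): events B2->S, B1->T, B6->F; covers B1=T, B2=S, B6=F
input #6 (w=18): events B2->S, B1->T, B6->T; covers B1=T, B2=S, B6=T
input #7 (w=25): events B2->E, B3->E, B1->F, B4->T, B5->F, B6->F; covers B1=F, B2=E, B3=E, B4=T, B5=F, B6=F
input #8 (w=8): events B2->S, B1->T, B6->F; covers B1=T, B2=S, B6=F
input #9 (w=32): events B2->E, B3->S, B1->F, B4->T, B5->T, B6->F; covers B1=F, B2=E, B3=S, B4=T, B5=T, B6=F
input #10 (w=7): events B2->S, B1->T, B6->F; covers B1=T, B2=S, B6=F
together the pool reaches 12 outcomes: B1=T, B1=F, B2=S, B2=E, B3=S, B3=E, B4=T, B4=F, B5=T, B5=F, B6=T, B6=F
every size-1 subset falls short of the 12 outcomes (best: 6/12)
every size-2 subset falls short of the 12 outcomes (best: 9/12)
every size-3 subset falls short of the 12 outcomes (best: 11/12)
at size 4, {1, 3, 7, 9} reaches all 12 outcomes; every lexicographically earlier size-4 subset fails

Answer: 1, 3, 7, 9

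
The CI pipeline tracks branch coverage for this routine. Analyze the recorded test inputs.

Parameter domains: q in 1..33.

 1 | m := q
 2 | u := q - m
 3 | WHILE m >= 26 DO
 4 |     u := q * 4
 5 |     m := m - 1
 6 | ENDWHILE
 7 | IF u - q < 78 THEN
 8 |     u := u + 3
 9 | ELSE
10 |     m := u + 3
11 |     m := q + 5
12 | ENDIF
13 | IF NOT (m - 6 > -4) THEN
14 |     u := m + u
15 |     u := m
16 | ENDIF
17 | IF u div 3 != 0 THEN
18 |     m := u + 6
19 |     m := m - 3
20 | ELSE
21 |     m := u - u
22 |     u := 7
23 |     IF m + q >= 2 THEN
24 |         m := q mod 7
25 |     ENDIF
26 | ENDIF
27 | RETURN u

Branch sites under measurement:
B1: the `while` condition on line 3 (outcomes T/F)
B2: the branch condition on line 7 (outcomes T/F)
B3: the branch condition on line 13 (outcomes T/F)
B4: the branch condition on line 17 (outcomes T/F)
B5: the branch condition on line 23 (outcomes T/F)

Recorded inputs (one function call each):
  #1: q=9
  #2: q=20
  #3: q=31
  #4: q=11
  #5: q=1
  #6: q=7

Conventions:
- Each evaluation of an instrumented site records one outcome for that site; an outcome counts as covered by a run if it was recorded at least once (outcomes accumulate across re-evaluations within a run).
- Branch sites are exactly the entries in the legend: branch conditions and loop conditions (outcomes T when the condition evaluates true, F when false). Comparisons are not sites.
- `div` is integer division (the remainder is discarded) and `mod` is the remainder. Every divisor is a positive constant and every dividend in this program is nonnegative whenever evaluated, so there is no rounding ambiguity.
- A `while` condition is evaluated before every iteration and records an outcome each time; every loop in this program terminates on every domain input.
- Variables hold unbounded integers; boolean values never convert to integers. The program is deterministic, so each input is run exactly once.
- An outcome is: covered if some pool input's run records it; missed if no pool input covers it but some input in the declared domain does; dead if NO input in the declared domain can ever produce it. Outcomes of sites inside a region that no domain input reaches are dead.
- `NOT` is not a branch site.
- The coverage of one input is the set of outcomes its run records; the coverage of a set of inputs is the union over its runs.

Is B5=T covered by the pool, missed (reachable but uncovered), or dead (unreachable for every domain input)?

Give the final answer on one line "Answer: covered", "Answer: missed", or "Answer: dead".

no pool input records B5=T
but domain input (q=2) does record it -> reachable, so missed

Answer: missed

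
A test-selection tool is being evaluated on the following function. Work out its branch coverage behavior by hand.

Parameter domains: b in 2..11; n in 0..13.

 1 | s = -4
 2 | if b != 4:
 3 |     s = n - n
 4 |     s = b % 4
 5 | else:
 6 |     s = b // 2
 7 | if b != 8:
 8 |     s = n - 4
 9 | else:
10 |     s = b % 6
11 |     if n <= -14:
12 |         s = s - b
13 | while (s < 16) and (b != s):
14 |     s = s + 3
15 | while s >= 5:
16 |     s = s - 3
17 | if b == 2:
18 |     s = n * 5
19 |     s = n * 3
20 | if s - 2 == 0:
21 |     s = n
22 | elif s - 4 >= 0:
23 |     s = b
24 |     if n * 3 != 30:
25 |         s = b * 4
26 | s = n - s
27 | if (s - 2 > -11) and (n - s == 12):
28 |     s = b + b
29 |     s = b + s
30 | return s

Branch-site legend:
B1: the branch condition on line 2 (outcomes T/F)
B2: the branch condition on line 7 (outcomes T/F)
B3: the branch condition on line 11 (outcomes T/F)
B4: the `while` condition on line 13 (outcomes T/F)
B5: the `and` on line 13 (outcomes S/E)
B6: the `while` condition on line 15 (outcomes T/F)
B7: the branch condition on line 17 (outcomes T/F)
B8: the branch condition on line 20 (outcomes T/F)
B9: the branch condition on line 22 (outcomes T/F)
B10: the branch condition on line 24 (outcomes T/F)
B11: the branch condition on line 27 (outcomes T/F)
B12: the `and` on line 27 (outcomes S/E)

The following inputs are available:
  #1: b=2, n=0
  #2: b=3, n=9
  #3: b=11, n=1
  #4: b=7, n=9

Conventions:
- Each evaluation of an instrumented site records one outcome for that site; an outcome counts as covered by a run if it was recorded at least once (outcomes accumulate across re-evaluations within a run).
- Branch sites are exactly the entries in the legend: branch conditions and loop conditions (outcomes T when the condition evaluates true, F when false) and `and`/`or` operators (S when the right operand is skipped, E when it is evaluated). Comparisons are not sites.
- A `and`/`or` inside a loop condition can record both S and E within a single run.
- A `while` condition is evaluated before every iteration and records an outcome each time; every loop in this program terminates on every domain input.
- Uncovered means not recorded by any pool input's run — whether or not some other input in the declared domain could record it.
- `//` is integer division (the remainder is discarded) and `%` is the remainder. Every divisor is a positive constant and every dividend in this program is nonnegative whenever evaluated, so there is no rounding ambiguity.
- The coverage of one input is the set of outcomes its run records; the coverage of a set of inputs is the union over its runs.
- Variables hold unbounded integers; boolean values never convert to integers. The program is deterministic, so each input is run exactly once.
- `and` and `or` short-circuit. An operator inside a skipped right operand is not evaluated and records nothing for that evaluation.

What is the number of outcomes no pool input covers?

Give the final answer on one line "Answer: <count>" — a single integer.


input #1, b=2, n=0: events B1->T, B2->T, B5->E, B4->T, B5->E, B4->T, B5->E, B4->F, B6->F, B7->T, B8->F, B9->F, B12->E, B11->F; outcomes B1=T, B2=T, B4=T, B4=F, B5=E, B6=F, B7=T, B8=F, B9=F, B11=F, B12=E
input #2, b=3, n=9: events B1->T, B2->T, B5->E, B4->T, B5->E, B4->T, B5->E, B4->T, B5->E, B4->T, B5->S, B4->F, B6->T, B6->T, ...; outcomes B1=T, B2=T, B4=T, B4=F, B5=S, B5=E, B6=T, B6=F, B7=F, B8=T, B11=F, B12=E
input #3, b=11, n=1: events B1->T, B2->T, B5->E, B4->T, B5->E, B4->T, B5->E, B4->T, B5->E, B4->T, B5->E, B4->T, B5->E, B4->T, ...; outcomes B1=T, B2=T, B4=T, B4=F, B5=S, B5=E, B6=T, B6=F, B7=F, B8=F, B9=F, B11=F, B12=E
input #4, b=7, n=9: events B1->T, B2->T, B5->E, B4->T, B5->E, B4->T, B5->E, B4->T, B5->E, B4->T, B5->S, B4->F, B6->T, B6->T, ...; outcomes B1=T, B2=T, B4=T, B4=F, B5=S, B5=E, B6=T, B6=F, B7=F, B8=T, B11=F, B12=E
union over the pool: B1=T, B2=T, B4=T, B4=F, B5=S, B5=E, B6=T, B6=F, B7=T, B7=F, B8=T, B8=F, B9=F, B11=F, B12=E
uncovered (9 of 24): B1=F, B2=F, B3=T, B3=F, B9=T, B10=T, B10=F, B11=T, B12=S
Answer: 9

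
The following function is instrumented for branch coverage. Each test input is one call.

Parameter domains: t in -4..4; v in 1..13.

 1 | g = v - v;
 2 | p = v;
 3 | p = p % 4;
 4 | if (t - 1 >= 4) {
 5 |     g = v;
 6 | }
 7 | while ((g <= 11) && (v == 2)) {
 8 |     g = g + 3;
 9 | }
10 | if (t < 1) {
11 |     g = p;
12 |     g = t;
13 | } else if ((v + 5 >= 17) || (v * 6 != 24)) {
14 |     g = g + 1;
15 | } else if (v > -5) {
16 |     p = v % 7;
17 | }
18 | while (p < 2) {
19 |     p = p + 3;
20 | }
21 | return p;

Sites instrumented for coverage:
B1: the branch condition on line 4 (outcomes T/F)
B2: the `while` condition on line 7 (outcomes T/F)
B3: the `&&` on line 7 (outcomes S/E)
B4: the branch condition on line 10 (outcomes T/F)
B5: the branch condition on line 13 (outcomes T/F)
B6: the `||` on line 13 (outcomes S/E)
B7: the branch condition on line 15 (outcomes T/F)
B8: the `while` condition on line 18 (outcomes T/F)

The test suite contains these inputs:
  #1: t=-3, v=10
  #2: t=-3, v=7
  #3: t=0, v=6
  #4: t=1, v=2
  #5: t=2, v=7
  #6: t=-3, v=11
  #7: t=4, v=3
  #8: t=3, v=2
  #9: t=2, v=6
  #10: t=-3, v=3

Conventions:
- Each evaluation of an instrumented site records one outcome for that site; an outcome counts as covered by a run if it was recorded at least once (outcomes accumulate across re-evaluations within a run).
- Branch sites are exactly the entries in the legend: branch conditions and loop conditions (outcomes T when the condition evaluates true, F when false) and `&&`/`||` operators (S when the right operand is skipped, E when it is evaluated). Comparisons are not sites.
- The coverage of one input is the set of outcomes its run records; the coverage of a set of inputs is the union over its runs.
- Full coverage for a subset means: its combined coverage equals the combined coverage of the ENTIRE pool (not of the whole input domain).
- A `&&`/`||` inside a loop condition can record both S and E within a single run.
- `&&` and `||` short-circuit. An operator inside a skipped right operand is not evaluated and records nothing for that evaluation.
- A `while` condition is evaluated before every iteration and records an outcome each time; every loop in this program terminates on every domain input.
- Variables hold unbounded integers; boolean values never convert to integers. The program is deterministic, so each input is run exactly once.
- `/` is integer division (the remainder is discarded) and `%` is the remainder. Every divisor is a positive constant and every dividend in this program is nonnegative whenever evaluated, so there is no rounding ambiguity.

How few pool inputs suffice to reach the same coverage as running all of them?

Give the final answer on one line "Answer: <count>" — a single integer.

run #1 (t=-3, v=10) runs B1->F, B3->E, B2->F, B4->T, B8->F; records B1=F, B2=F, B3=E, B4=T, B8=F
run #2 (t=-3, v=7) runs B1->F, B3->E, B2->F, B4->T, B8->F; records B1=F, B2=F, B3=E, B4=T, B8=F
run #3 (t=0, v=6) runs B1->F, B3->E, B2->F, B4->T, B8->F; records B1=F, B2=F, B3=E, B4=T, B8=F
run #4 (t=1, v=2) runs B1->F, B3->E, B2->T, B3->E, B2->T, B3->E, B2->T, B3->E, B2->T, B3->S, B2->F, B4->F, B6->E, B5->T, ...; records B1=F, B2=T, B2=F, B3=S, B3=E, B4=F, B5=T, B6=E, B8=F
run #5 (t=2, v=7) runs B1->F, B3->E, B2->F, B4->F, B6->E, B5->T, B8->F; records B1=F, B2=F, B3=E, B4=F, B5=T, B6=E, B8=F
run #6 (t=-3, v=11) runs B1->F, B3->E, B2->F, B4->T, B8->F; records B1=F, B2=F, B3=E, B4=T, B8=F
run #7 (t=4, v=3) runs B1->F, B3->E, B2->F, B4->F, B6->E, B5->T, B8->F; records B1=F, B2=F, B3=E, B4=F, B5=T, B6=E, B8=F
run #8 (t=3, v=2) runs B1->F, B3->E, B2->T, B3->E, B2->T, B3->E, B2->T, B3->E, B2->T, B3->S, B2->F, B4->F, B6->E, B5->T, ...; records B1=F, B2=T, B2=F, B3=S, B3=E, B4=F, B5=T, B6=E, B8=F
run #9 (t=2, v=6) runs B1->F, B3->E, B2->F, B4->F, B6->E, B5->T, B8->F; records B1=F, B2=F, B3=E, B4=F, B5=T, B6=E, B8=F
run #10 (t=-3, v=3) runs B1->F, B3->E, B2->F, B4->T, B8->F; records B1=F, B2=F, B3=E, B4=T, B8=F
the full pool covers 10 outcomes: B1=F, B2=T, B2=F, B3=S, B3=E, B4=T, B4=F, B5=T, B6=E, B8=F
size 1 is not enough: best union over all size-1 subsets is 9/10
inputs {1, 4} (size 2) cover everything; no size-2 subset with a lexicographically smaller index list covers all 10

Answer: 2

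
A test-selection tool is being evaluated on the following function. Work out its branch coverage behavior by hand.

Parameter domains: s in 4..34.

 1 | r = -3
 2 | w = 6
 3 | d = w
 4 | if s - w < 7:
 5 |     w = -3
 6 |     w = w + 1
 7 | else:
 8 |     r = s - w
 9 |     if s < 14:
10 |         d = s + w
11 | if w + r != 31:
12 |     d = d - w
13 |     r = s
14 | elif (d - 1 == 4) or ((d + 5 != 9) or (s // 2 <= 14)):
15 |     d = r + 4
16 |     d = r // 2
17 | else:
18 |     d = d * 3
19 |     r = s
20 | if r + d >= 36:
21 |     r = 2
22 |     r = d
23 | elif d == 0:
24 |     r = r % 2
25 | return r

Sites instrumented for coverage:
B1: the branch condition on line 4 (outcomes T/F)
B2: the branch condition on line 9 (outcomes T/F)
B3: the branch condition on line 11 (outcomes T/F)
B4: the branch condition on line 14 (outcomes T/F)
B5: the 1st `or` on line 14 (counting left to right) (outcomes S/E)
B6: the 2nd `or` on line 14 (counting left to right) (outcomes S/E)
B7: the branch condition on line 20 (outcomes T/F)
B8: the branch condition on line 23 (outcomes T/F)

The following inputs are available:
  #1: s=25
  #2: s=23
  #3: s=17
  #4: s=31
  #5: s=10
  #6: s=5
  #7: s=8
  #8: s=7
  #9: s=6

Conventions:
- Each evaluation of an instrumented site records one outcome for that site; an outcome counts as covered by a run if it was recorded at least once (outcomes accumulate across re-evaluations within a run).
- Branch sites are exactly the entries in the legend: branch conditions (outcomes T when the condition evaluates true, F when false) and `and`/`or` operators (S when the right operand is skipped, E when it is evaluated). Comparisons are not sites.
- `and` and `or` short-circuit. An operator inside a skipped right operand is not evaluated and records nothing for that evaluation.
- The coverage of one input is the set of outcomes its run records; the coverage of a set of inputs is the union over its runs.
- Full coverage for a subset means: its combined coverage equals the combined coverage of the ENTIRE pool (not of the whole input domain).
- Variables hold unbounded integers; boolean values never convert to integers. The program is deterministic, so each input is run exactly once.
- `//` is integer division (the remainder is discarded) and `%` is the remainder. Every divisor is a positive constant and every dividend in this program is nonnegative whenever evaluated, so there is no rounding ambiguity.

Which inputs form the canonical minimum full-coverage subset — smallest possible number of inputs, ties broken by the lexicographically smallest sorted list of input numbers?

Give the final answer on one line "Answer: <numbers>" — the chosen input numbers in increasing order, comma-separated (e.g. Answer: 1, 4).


test 1 (s=25) fires B1->F, B2->F, B3->T, B7->F, B8->T; hits B1=F, B2=F, B3=T, B7=F, B8=T
test 2 (s=23) fires B1->F, B2->F, B3->T, B7->F, B8->T; hits B1=F, B2=F, B3=T, B7=F, B8=T
test 3 (s=17) fires B1->F, B2->F, B3->T, B7->F, B8->T; hits B1=F, B2=F, B3=T, B7=F, B8=T
test 4 (s=31) fires B1->F, B2->F, B3->F, B5->E, B6->S, B4->T, B7->T; hits B1=F, B2=F, B3=F, B4=T, B5=E, B6=S, B7=T
test 5 (s=10) fires B1->T, B3->T, B7->F, B8->F; hits B1=T, B3=T, B7=F, B8=F
test 6 (s=5) fires B1->T, B3->T, B7->F, B8->F; hits B1=T, B3=T, B7=F, B8=F
test 7 (s=8) fires B1->T, B3->T, B7->F, B8->F; hits B1=T, B3=T, B7=F, B8=F
test 8 (s=7) fires B1->T, B3->T, B7->F, B8->F; hits B1=T, B3=T, B7=F, B8=F
test 9 (s=6) fires B1->T, B3->T, B7->F, B8->F; hits B1=T, B3=T, B7=F, B8=F
together the pool reaches 12 outcomes: B1=T, B1=F, B2=F, B3=T, B3=F, B4=T, B5=E, B6=S, B7=T, B7=F, B8=T, B8=F
size 1 is not enough: best union over all size-1 subsets is 7/12
size 2 is not enough: best union over all size-2 subsets is 11/12
inputs {1, 4, 5} (size 3) cover everything; no size-3 subset with a lexicographically smaller index list covers all 12
Answer: 1, 4, 5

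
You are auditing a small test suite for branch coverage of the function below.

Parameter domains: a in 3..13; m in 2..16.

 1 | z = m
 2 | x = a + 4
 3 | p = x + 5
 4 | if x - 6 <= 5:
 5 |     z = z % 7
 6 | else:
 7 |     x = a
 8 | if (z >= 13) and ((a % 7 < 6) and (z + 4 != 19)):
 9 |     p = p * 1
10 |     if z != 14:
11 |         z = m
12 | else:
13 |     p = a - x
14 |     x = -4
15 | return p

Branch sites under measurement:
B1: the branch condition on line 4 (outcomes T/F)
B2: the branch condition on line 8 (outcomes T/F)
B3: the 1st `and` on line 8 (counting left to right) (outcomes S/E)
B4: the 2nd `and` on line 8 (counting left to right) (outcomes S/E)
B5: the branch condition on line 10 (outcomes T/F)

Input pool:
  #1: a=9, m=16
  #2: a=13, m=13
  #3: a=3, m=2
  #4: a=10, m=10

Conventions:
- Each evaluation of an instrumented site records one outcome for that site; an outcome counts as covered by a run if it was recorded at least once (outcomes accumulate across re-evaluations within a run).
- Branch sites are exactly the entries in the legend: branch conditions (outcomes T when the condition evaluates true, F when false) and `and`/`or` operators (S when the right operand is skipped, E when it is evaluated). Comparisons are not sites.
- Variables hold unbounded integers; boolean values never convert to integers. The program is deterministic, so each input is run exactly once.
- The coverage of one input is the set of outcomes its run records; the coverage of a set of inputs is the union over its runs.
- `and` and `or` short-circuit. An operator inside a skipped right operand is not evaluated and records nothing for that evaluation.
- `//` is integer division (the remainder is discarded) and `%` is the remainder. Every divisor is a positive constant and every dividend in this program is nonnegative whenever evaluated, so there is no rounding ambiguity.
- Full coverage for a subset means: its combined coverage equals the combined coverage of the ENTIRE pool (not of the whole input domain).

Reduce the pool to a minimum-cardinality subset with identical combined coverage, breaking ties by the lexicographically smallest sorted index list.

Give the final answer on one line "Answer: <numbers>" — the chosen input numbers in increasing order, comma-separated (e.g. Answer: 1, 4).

run #1 (a=9, m=16) records B1=F, B2=T, B3=E, B4=E, B5=T
run #2 (a=13, m=13) records B1=F, B2=F, B3=E, B4=S
run #3 (a=3, m=2) records B1=T, B2=F, B3=S
run #4 (a=10, m=10) records B1=F, B2=F, B3=S
pool-wide coverage (9 outcomes): B1=T, B1=F, B2=T, B2=F, B3=S, B3=E, B4=S, B4=E, B5=T
checked all size-1 subsets: none covers 9 outcomes (max 5/9)
checked all size-2 subsets: none covers 9 outcomes (max 8/9)
at size 3, {1, 2, 3} reaches all 9 outcomes; every lexicographically earlier size-3 subset fails

Answer: 1, 2, 3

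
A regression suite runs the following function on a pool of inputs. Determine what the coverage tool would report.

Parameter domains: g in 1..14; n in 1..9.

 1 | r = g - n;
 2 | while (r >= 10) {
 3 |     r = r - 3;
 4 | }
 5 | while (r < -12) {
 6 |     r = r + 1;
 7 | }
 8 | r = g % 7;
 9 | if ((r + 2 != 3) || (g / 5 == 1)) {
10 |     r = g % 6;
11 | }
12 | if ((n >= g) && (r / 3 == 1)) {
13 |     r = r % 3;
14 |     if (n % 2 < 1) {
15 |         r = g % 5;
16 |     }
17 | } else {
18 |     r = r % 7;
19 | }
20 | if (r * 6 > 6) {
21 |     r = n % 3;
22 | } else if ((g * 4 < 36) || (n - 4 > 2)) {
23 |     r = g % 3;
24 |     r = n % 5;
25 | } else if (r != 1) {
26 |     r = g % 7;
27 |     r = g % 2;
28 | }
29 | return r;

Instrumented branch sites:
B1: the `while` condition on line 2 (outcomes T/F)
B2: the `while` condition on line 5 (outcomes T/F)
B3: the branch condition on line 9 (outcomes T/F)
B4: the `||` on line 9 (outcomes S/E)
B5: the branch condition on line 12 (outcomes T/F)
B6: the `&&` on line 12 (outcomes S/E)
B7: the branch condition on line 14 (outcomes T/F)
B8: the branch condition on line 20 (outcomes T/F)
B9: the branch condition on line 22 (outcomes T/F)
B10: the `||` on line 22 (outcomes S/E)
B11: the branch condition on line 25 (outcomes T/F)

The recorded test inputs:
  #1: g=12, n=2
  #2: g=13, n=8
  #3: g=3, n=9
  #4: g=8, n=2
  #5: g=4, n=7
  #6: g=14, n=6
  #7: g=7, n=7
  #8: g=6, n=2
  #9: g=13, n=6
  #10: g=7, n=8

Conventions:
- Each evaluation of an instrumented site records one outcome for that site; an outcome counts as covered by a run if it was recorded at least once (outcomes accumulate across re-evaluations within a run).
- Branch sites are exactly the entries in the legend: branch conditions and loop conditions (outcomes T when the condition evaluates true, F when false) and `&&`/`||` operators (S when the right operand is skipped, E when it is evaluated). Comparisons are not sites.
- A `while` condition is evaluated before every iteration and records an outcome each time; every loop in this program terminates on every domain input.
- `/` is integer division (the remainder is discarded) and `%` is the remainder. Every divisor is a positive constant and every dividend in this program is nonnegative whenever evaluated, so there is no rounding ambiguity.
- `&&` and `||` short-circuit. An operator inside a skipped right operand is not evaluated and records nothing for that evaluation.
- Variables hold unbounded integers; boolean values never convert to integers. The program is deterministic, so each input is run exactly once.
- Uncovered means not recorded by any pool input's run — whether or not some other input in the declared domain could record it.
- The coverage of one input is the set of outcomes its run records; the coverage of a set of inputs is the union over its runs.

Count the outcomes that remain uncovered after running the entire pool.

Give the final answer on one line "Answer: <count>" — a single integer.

#1 (g=12, n=2) -> B1->T, B1->F, B2->F, B4->S, B3->T, B6->S, B5->F, B8->F, B10->E, B9->F, B11->T; covered: B1=T, B1=F, B2=F, B3=T, B4=S, B5=F, B6=S, B8=F, B9=F, B10=E, B11=T
#2 (g=13, n=8) -> B1->F, B2->F, B4->S, B3->T, B6->S, B5->F, B8->F, B10->E, B9->T; covered: B1=F, B2=F, B3=T, B4=S, B5=F, B6=S, B8=F, B9=T, B10=E
#3 (g=3, n=9) -> B1->F, B2->F, B4->S, B3->T, B6->E, B5->T, B7->F, B8->F, B10->S, B9->T; covered: B1=F, B2=F, B3=T, B4=S, B5=T, B6=E, B7=F, B8=F, B9=T, B10=S
#4 (g=8, n=2) -> B1->F, B2->F, B4->E, B3->T, B6->S, B5->F, B8->T; covered: B1=F, B2=F, B3=T, B4=E, B5=F, B6=S, B8=T
#5 (g=4, n=7) -> B1->F, B2->F, B4->S, B3->T, B6->E, B5->T, B7->F, B8->F, B10->S, B9->T; covered: B1=F, B2=F, B3=T, B4=S, B5=T, B6=E, B7=F, B8=F, B9=T, B10=S
#6 (g=14, n=6) -> B1->F, B2->F, B4->S, B3->T, B6->S, B5->F, B8->T; covered: B1=F, B2=F, B3=T, B4=S, B5=F, B6=S, B8=T
#7 (g=7, n=7) -> B1->F, B2->F, B4->S, B3->T, B6->E, B5->F, B8->F, B10->S, B9->T; covered: B1=F, B2=F, B3=T, B4=S, B5=F, B6=E, B8=F, B9=T, B10=S
#8 (g=6, n=2) -> B1->F, B2->F, B4->S, B3->T, B6->S, B5->F, B8->F, B10->S, B9->T; covered: B1=F, B2=F, B3=T, B4=S, B5=F, B6=S, B8=F, B9=T, B10=S
#9 (g=13, n=6) -> B1->F, B2->F, B4->S, B3->T, B6->S, B5->F, B8->F, B10->E, B9->F, B11->F; covered: B1=F, B2=F, B3=T, B4=S, B5=F, B6=S, B8=F, B9=F, B10=E, B11=F
#10 (g=7, n=8) -> B1->F, B2->F, B4->S, B3->T, B6->E, B5->F, B8->F, B10->S, B9->T; covered: B1=F, B2=F, B3=T, B4=S, B5=F, B6=E, B8=F, B9=T, B10=S
union over the pool: B1=T, B1=F, B2=F, B3=T, B4=S, B4=E, B5=T, B5=F, B6=S, B6=E, B7=F, B8=T, B8=F, B9=T, B9=F, B10=S, B10=E, B11=T, B11=F
uncovered (3 of 22): B2=T, B3=F, B7=T

Answer: 3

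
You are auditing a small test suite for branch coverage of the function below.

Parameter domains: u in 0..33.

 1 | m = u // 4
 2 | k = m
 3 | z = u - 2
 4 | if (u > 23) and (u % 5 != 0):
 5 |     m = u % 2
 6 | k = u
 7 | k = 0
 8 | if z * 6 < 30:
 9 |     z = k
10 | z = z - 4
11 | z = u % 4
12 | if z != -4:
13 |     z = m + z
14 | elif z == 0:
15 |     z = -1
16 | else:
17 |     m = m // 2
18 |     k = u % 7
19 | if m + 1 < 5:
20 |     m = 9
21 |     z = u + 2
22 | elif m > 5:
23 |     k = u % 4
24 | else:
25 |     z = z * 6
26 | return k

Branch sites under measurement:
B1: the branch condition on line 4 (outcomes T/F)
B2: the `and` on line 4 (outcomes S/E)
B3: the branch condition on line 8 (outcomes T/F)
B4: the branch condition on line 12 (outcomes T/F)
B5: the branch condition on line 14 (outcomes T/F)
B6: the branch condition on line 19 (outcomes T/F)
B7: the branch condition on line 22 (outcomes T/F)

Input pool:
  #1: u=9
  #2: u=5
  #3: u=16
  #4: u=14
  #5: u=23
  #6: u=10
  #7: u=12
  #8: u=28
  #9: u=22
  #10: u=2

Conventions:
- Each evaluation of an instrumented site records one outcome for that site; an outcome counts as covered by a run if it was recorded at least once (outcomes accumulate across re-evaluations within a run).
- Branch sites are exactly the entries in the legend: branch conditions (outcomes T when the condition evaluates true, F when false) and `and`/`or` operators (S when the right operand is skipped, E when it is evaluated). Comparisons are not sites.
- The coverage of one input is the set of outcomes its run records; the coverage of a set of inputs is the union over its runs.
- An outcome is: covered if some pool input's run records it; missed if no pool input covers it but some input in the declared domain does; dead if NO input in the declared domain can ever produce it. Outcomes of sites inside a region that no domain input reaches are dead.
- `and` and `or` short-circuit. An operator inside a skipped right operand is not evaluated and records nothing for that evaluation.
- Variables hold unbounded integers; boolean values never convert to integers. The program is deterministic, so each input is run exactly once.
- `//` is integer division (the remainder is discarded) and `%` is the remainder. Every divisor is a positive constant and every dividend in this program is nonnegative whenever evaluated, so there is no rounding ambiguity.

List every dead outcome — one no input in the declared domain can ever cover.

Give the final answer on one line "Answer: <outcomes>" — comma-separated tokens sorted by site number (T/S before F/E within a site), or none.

running all 34 domain inputs and tallying outcomes:
  B4=F: never recorded by any domain input -> dead
  B5=T: never recorded by any domain input -> dead
  B5=F: never recorded by any domain input -> dead
  reachable outcomes have witnesses, e.g. B1=T (e.g. u=24), B1=F (e.g. u=0), B2=S (e.g. u=0), B2=E (e.g. u=24)

Answer: B4=F, B5=T, B5=F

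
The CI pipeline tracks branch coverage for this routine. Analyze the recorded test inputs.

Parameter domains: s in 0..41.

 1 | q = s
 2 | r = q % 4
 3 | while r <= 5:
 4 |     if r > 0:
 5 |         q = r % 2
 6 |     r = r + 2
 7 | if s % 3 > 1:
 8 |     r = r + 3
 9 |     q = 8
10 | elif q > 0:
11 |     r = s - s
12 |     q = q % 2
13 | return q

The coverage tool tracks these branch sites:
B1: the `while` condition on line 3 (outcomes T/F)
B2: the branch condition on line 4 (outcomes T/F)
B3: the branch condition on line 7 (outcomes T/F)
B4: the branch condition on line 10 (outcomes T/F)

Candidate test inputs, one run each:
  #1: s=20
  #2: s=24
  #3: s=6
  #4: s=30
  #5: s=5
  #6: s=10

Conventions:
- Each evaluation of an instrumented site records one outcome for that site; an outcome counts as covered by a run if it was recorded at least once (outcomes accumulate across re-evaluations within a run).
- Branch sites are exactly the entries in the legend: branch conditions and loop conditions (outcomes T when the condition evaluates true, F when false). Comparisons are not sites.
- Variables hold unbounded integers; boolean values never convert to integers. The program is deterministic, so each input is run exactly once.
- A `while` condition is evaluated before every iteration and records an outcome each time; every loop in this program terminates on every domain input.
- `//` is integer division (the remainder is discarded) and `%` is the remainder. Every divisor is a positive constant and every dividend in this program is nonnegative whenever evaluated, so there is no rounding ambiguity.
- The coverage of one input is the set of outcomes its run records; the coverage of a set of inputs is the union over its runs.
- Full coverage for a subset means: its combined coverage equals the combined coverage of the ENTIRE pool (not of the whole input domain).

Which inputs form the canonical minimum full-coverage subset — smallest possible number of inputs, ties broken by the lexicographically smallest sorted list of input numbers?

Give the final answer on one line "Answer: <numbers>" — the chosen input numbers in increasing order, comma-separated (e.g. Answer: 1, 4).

input #1 (s=20): covers B1=T, B1=F, B2=T, B2=F, B3=T
input #2 (s=24): covers B1=T, B1=F, B2=T, B2=F, B3=F, B4=F
input #3 (s=6): covers B1=T, B1=F, B2=T, B3=F, B4=F
input #4 (s=30): covers B1=T, B1=F, B2=T, B3=F, B4=F
input #5 (s=5): covers B1=T, B1=F, B2=T, B3=T
input #6 (s=10): covers B1=T, B1=F, B2=T, B3=F, B4=F
pool-wide coverage (7 outcomes): B1=T, B1=F, B2=T, B2=F, B3=T, B3=F, B4=F
every size-1 subset falls short of the 7 outcomes (best: 6/7)
the canonical winner is {1, 2}: size 2, full 7-outcome coverage, earliest index list among size-2 covers

Answer: 1, 2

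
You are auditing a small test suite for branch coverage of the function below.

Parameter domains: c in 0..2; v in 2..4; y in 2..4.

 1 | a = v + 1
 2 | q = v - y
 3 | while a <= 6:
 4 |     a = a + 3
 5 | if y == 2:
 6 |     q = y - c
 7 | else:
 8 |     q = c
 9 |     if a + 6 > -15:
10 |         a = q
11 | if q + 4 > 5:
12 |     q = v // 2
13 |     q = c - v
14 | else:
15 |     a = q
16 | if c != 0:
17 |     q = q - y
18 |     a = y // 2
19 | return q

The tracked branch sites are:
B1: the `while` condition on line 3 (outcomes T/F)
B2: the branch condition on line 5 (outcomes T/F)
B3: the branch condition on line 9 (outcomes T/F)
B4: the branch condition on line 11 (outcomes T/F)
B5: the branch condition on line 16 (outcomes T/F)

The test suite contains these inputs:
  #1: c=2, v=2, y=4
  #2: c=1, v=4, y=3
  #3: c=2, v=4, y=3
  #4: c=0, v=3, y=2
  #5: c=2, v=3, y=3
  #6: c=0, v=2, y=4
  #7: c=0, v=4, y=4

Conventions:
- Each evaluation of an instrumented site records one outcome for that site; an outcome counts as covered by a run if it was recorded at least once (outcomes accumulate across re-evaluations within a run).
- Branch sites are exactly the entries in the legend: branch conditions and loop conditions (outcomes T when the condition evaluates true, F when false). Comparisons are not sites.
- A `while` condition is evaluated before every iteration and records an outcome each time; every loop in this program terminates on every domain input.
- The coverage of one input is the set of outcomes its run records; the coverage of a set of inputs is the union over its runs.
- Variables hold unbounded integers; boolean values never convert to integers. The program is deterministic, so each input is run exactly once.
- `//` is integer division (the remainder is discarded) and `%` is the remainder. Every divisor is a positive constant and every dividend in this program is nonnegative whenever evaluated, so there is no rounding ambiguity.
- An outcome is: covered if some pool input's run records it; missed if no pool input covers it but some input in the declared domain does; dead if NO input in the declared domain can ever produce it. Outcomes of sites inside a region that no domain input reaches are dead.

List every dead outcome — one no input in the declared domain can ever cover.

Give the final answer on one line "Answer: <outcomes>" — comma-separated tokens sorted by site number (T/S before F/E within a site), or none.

exhaustive pass over the 27-input domain:
  B3=F: never recorded by any domain input -> dead
  reachable outcomes have witnesses, e.g. B1=T (e.g. c=0, v=2, y=2), B1=F (e.g. c=0, v=2, y=2), B2=T (e.g. c=0, v=2, y=2), B2=F (e.g. c=0, v=2, y=3)

Answer: B3=F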